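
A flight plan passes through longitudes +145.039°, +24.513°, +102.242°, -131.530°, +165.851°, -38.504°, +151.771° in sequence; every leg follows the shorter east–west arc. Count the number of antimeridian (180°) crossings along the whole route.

4

Leg 1: +145.039° → +24.513°, shortest Δλ = -120.526° (west) — does not cross 180°.
Leg 2: +24.513° → +102.242°, shortest Δλ = 77.729° (east) — does not cross 180°.
Leg 3: +102.242° → -131.530°, shortest Δλ = 126.228° (east) — crosses 180°.
Leg 4: -131.530° → +165.851°, shortest Δλ = -62.619° (west) — crosses 180°.
Leg 5: +165.851° → -38.504°, shortest Δλ = 155.645° (east) — crosses 180°.
Leg 6: -38.504° → +151.771°, shortest Δλ = -169.725° (west) — crosses 180°.
Total crossings: 4.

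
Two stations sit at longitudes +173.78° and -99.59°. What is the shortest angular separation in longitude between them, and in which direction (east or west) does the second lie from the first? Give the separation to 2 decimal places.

86.63° east

Raw difference: -99.59 − 173.78 = -273.37°.
Normalise into (−180°, 180°]: -273.37° + 360° = 86.63°.
Positive ⇒ the second point lies to the east; separation 86.63°.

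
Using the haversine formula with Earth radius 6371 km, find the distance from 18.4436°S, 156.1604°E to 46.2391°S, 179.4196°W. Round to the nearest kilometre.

3816 km

Δλ = -179.4196 − 156.1604 = -335.5800°; wrapped into (−180°, 180°]: 24.4200°.
Δφ = -46.2391 − -18.4436 = -27.7955°.
a = sin²(Δφ/2) + cos φ₁ · cos φ₂ · sin²(Δλ/2) = 0.087040.
c = 2·atan2(√a, √(1−a)) = 0.59896 rad → d = 6371·c ≈ 3816.00 km.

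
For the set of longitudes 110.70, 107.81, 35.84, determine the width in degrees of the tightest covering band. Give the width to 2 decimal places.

Sort the longitudes: +35.84°, +107.81°, +110.70°.
Eastward gaps between consecutive values (wrapping around): 71.97°, 2.89°, 285.14°.
Largest gap = 285.14° ⇒ minimal covering band is its complement: 360° − 285.14° = 74.86°.
Band runs from +35.84° eastward to +110.70°.

74.86°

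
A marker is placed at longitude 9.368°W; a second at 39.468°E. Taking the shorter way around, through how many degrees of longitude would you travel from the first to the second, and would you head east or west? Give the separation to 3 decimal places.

48.836° east

Raw difference: 39.468 − -9.368 = 48.836°.
Normalise into (−180°, 180°]: 48.836° stays 48.836°.
Positive ⇒ the second point lies to the east; separation 48.836°.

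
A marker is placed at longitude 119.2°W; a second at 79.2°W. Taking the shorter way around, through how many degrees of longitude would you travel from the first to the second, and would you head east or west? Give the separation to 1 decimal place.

40.0° east

Raw difference: -79.2 − -119.2 = 40.0°.
Normalise into (−180°, 180°]: 40.0° stays 40.0°.
Positive ⇒ the second point lies to the east; separation 40.0°.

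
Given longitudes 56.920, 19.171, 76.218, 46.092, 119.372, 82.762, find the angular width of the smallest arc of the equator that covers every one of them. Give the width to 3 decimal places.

100.201°

Sort the longitudes: +19.171°, +46.092°, +56.920°, +76.218°, +82.762°, +119.372°.
Eastward gaps between consecutive values (wrapping around): 26.921°, 10.828°, 19.298°, 6.544°, 36.610°, 259.799°.
Largest gap = 259.799° ⇒ minimal covering band is its complement: 360° − 259.799° = 100.201°.
Band runs from +19.171° eastward to +119.372°.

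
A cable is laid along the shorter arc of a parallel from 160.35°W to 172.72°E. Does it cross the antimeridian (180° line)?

Yes

Naïve |172.72 − -160.35| = 333.07° > 180°, so the shorter arc goes the other way round — across 180°.
Signed shortest Δλ = ((172.72 − -160.35 + 180) mod 360) − 180 = -26.93°.
Going west by 26.93° from -160.35° passes through 180° before reaching +172.72°.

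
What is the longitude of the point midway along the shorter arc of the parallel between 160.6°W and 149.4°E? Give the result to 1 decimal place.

Signed shortest Δλ from -160.6° to +149.4° is -50.0°.
Midpoint longitude = -160.6° + (-50.0°)/2 = -160.6° − 25.0° = -185.6°.
Normalise into (−180°, 180°]: +174.4°.
(The naïve average (-160.6 + +149.4)/2 = -5.6° is on the wrong side of the globe.)

174.4°E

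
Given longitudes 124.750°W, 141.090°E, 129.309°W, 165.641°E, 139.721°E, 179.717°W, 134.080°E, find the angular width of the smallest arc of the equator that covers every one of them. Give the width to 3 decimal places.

101.170°

Sort the longitudes: -179.717°, -129.309°, -124.750°, +134.080°, +139.721°, +141.090°, +165.641°.
Eastward gaps between consecutive values (wrapping around): 50.408°, 4.559°, 258.830°, 5.641°, 1.369°, 24.551°, 14.642°.
Largest gap = 258.830° ⇒ minimal covering band is its complement: 360° − 258.830° = 101.170°.
Band runs from +134.080° eastward to -124.750°, crossing the antimeridian.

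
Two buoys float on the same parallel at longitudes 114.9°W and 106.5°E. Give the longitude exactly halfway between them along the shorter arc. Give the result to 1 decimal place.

175.8°E

Signed shortest Δλ from -114.9° to +106.5° is -138.6°.
Midpoint longitude = -114.9° + (-138.6°)/2 = -114.9° − 69.3° = -184.2°.
Normalise into (−180°, 180°]: +175.8°.
(The naïve average (-114.9 + +106.5)/2 = -4.2° is on the wrong side of the globe.)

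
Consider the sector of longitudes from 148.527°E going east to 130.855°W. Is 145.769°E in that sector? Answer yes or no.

No

Band width going east from +148.527° to -130.855°: ((-130.855 − 148.527) mod 360) = 80.618°.
Offset of +145.769° east of the west edge: ((145.769 − 148.527) mod 360) = 357.242°.
357.242° > 80.618° ⇒ outside.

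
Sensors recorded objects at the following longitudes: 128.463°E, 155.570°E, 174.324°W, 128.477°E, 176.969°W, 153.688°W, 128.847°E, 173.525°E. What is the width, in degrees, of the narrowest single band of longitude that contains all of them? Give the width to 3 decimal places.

Sort the longitudes: -176.969°, -174.324°, -153.688°, +128.463°, +128.477°, +128.847°, +155.570°, +173.525°.
Eastward gaps between consecutive values (wrapping around): 2.645°, 20.636°, 282.151°, 0.014°, 0.370°, 26.723°, 17.955°, 9.506°.
Largest gap = 282.151° ⇒ minimal covering band is its complement: 360° − 282.151° = 77.849°.
Band runs from +128.463° eastward to -153.688°, crossing the antimeridian.

77.849°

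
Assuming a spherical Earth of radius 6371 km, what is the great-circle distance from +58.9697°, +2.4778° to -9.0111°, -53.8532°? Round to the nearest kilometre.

9061 km

Δλ = -53.8532 − 2.4778 = -56.3310°.
Δφ = -9.0111 − 58.9697 = -67.9808°.
a = sin²(Δφ/2) + cos φ₁ · cos φ₂ · sin²(Δλ/2) = 0.425977.
c = 2·atan2(√a, √(1−a)) = 1.42220 rad → d = 6371·c ≈ 9060.86 km.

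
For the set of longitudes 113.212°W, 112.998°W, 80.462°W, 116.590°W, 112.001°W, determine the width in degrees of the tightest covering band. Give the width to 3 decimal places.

Sort the longitudes: -116.590°, -113.212°, -112.998°, -112.001°, -80.462°.
Eastward gaps between consecutive values (wrapping around): 3.378°, 0.214°, 0.997°, 31.539°, 323.872°.
Largest gap = 323.872° ⇒ minimal covering band is its complement: 360° − 323.872° = 36.128°.
Band runs from -116.590° eastward to -80.462°.

36.128°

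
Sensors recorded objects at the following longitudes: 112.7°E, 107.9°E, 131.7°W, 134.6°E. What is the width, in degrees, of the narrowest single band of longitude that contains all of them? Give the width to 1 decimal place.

120.4°

Sort the longitudes: -131.7°, +107.9°, +112.7°, +134.6°.
Eastward gaps between consecutive values (wrapping around): 239.6°, 4.8°, 21.9°, 93.7°.
Largest gap = 239.6° ⇒ minimal covering band is its complement: 360° − 239.6° = 120.4°.
Band runs from +107.9° eastward to -131.7°, crossing the antimeridian.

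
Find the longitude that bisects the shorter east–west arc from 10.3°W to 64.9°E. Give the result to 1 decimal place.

27.3°E

Signed shortest Δλ from -10.3° to +64.9° is +75.2°.
Midpoint longitude = -10.3° + (+75.2°)/2 = -10.3° + 37.6° = +27.3°.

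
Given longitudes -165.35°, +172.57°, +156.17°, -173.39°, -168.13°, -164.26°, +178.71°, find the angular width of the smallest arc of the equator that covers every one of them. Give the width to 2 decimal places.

39.57°

Sort the longitudes: -173.39°, -168.13°, -165.35°, -164.26°, +156.17°, +172.57°, +178.71°.
Eastward gaps between consecutive values (wrapping around): 5.26°, 2.78°, 1.09°, 320.43°, 16.40°, 6.14°, 7.90°.
Largest gap = 320.43° ⇒ minimal covering band is its complement: 360° − 320.43° = 39.57°.
Band runs from +156.17° eastward to -164.26°, crossing the antimeridian.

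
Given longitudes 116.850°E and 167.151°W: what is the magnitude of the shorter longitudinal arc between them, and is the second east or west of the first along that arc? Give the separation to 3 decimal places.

Raw difference: -167.151 − 116.850 = -284.001°.
Normalise into (−180°, 180°]: -284.001° + 360° = 75.999°.
Positive ⇒ the second point lies to the east; separation 75.999°.

75.999° east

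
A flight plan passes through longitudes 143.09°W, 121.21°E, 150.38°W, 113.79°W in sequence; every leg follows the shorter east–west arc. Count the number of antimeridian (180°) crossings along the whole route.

Leg 1: -143.09° → +121.21°, shortest Δλ = -95.7° (west) — crosses 180°.
Leg 2: +121.21° → -150.38°, shortest Δλ = 88.41° (east) — crosses 180°.
Leg 3: -150.38° → -113.79°, shortest Δλ = 36.59° (east) — does not cross 180°.
Total crossings: 2.

2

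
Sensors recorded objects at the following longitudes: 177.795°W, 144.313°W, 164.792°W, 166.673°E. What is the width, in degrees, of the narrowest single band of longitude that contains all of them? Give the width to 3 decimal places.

49.014°

Sort the longitudes: -177.795°, -164.792°, -144.313°, +166.673°.
Eastward gaps between consecutive values (wrapping around): 13.003°, 20.479°, 310.986°, 15.532°.
Largest gap = 310.986° ⇒ minimal covering band is its complement: 360° − 310.986° = 49.014°.
Band runs from +166.673° eastward to -144.313°, crossing the antimeridian.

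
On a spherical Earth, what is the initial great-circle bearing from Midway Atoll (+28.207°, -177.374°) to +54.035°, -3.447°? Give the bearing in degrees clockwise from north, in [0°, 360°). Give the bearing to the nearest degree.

Δλ = -3.447 − -177.374 = 173.927°.
θ = atan2( sin Δλ · cos φ₂ , cos φ₁ · sin φ₂ − sin φ₁ · cos φ₂ · cos Δλ )
  = atan2(0.06213, 0.98929) = 3.594° → normalised to [0°, 360°): 3.594°.

4°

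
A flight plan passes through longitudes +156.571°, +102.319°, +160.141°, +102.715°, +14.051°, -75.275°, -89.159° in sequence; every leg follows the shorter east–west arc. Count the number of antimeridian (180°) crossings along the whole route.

Leg 1: +156.571° → +102.319°, shortest Δλ = -54.252° (west) — does not cross 180°.
Leg 2: +102.319° → +160.141°, shortest Δλ = 57.822° (east) — does not cross 180°.
Leg 3: +160.141° → +102.715°, shortest Δλ = -57.426° (west) — does not cross 180°.
Leg 4: +102.715° → +14.051°, shortest Δλ = -88.664° (west) — does not cross 180°.
Leg 5: +14.051° → -75.275°, shortest Δλ = -89.326° (west) — does not cross 180°.
Leg 6: -75.275° → -89.159°, shortest Δλ = -13.884° (west) — does not cross 180°.
Total crossings: 0.

0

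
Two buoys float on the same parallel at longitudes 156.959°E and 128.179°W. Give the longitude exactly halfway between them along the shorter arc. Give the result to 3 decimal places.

165.610°W

Signed shortest Δλ from +156.959° to -128.179° is +74.862°.
Midpoint longitude = +156.959° + (+74.862°)/2 = +156.959° + 37.431° = +194.390°.
Normalise into (−180°, 180°]: -165.610°.
(The naïve average (+156.959 + -128.179)/2 = 14.39° is on the wrong side of the globe.)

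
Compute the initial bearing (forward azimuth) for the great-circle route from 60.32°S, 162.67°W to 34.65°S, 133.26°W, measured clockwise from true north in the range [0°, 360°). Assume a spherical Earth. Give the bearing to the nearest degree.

50°

Δλ = -133.26 − -162.67 = 29.41°.
θ = atan2( sin Δλ · cos φ₂ , cos φ₁ · sin φ₂ − sin φ₁ · cos φ₂ · cos Δλ )
  = atan2(0.40396, 0.34108) = 49.824° → normalised to [0°, 360°): 49.824°.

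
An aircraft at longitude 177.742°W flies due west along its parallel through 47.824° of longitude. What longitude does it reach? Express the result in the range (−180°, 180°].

Start at -177.742°; shift −47.824° → -225.566°.
-225.566° lies outside (−180°, 180°]; add 360° → +134.434°.

134.434°E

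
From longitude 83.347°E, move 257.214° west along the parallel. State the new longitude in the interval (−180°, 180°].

173.867°W

Start at +83.347°; shift −257.214° → -173.867°.
-173.867° already lies in (−180°, 180°].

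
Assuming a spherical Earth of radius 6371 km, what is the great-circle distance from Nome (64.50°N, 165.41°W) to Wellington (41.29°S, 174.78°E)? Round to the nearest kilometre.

Δλ = 174.78 − -165.41 = 340.19°; wrapped into (−180°, 180°]: -19.81°.
Δφ = -41.29 − 64.50 = -105.79°.
a = sin²(Δφ/2) + cos φ₁ · cos φ₂ · sin²(Δλ/2) = 0.645628.
c = 2·atan2(√a, √(1−a)) = 1.86633 rad → d = 6371·c ≈ 11890.42 km.

11890 km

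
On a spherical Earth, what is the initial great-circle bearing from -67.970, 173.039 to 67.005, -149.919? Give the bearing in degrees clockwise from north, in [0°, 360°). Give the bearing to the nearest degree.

20°

Δλ = -149.919 − 173.039 = -322.958°; wrapped into (−180°, 180°]: 37.042°.
θ = atan2( sin Δλ · cos φ₂ , cos φ₁ · sin φ₂ − sin φ₁ · cos φ₂ · cos Δλ )
  = atan2(0.23533, 0.63434) = 20.354° → normalised to [0°, 360°): 20.354°.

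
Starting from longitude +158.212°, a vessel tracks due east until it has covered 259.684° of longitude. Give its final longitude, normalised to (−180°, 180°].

Start at +158.212°; shift +259.684° → +417.896°.
+417.896° lies outside (−180°, 180°]; subtract 360° → +57.896°.

+57.896°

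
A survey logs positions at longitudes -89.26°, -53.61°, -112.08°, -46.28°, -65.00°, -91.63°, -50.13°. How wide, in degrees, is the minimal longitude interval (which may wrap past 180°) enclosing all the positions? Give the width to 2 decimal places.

65.80°

Sort the longitudes: -112.08°, -91.63°, -89.26°, -65.00°, -53.61°, -50.13°, -46.28°.
Eastward gaps between consecutive values (wrapping around): 20.45°, 2.37°, 24.26°, 11.39°, 3.48°, 3.85°, 294.20°.
Largest gap = 294.20° ⇒ minimal covering band is its complement: 360° − 294.20° = 65.80°.
Band runs from -112.08° eastward to -46.28°.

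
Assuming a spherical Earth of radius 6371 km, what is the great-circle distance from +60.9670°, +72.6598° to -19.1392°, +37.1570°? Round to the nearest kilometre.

Δλ = 37.1570 − 72.6598 = -35.5028°.
Δφ = -19.1392 − 60.9670 = -80.1062°.
a = sin²(Δφ/2) + cos φ₁ · cos φ₂ · sin²(Δλ/2) = 0.456708.
c = 2·atan2(√a, √(1−a)) = 1.48410 rad → d = 6371·c ≈ 9455.23 km.

9455 km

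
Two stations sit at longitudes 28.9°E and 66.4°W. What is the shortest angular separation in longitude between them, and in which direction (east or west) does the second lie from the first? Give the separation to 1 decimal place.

95.3° west

Raw difference: -66.4 − 28.9 = -95.3°.
Normalise into (−180°, 180°]: -95.3° stays -95.3°.
Negative ⇒ the second point lies to the west; separation 95.3°.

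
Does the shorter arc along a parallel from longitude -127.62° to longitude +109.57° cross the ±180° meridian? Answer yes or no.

Yes

Naïve |109.57 − -127.62| = 237.19° > 180°, so the shorter arc goes the other way round — across 180°.
Signed shortest Δλ = ((109.57 − -127.62 + 180) mod 360) − 180 = -122.81°.
Going west by 122.81° from -127.62° passes through 180° before reaching +109.57°.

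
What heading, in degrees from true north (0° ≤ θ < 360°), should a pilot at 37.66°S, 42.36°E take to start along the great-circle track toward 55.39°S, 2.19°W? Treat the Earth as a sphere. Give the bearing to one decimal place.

224.6°

Δλ = -2.19 − 42.36 = -44.55°.
θ = atan2( sin Δλ · cos φ₂ , cos φ₁ · sin φ₂ − sin φ₁ · cos φ₂ · cos Δλ )
  = atan2(-0.39846, -0.40425) = -135.413° → normalised to [0°, 360°): 224.587°.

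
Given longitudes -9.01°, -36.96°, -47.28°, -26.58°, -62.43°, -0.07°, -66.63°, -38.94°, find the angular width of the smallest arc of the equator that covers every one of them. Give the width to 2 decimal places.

Sort the longitudes: -66.63°, -62.43°, -47.28°, -38.94°, -36.96°, -26.58°, -9.01°, -0.07°.
Eastward gaps between consecutive values (wrapping around): 4.20°, 15.15°, 8.34°, 1.98°, 10.38°, 17.57°, 8.94°, 293.44°.
Largest gap = 293.44° ⇒ minimal covering band is its complement: 360° − 293.44° = 66.56°.
Band runs from -66.63° eastward to -0.07°.

66.56°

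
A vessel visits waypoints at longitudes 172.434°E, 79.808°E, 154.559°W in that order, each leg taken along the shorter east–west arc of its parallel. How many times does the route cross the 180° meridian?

1

Leg 1: +172.434° → +79.808°, shortest Δλ = -92.626° (west) — does not cross 180°.
Leg 2: +79.808° → -154.559°, shortest Δλ = 125.633° (east) — crosses 180°.
Total crossings: 1.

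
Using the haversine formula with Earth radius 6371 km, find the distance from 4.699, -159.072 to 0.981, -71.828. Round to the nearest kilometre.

9693 km

Δλ = -71.828 − -159.072 = 87.244°.
Δφ = 0.981 − 4.699 = -3.718°.
a = sin²(Δφ/2) + cos φ₁ · cos φ₂ · sin²(Δλ/2) = 0.475342.
c = 2·atan2(√a, √(1−a)) = 1.52146 rad → d = 6371·c ≈ 9693.22 km.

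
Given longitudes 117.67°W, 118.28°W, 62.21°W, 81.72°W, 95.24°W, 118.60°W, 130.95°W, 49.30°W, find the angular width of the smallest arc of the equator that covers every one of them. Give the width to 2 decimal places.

81.65°

Sort the longitudes: -130.95°, -118.60°, -118.28°, -117.67°, -95.24°, -81.72°, -62.21°, -49.30°.
Eastward gaps between consecutive values (wrapping around): 12.35°, 0.32°, 0.61°, 22.43°, 13.52°, 19.51°, 12.91°, 278.35°.
Largest gap = 278.35° ⇒ minimal covering band is its complement: 360° − 278.35° = 81.65°.
Band runs from -130.95° eastward to -49.30°.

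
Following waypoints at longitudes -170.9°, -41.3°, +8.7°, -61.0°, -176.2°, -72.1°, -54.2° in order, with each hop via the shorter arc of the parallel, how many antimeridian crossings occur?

0

Leg 1: -170.9° → -41.3°, shortest Δλ = 129.6° (east) — does not cross 180°.
Leg 2: -41.3° → +8.7°, shortest Δλ = 50.0° (east) — does not cross 180°.
Leg 3: +8.7° → -61.0°, shortest Δλ = -69.7° (west) — does not cross 180°.
Leg 4: -61.0° → -176.2°, shortest Δλ = -115.2° (west) — does not cross 180°.
Leg 5: -176.2° → -72.1°, shortest Δλ = 104.1° (east) — does not cross 180°.
Leg 6: -72.1° → -54.2°, shortest Δλ = 17.9° (east) — does not cross 180°.
Total crossings: 0.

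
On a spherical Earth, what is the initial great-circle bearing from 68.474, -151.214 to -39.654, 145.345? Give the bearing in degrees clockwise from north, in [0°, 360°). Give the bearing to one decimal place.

Δλ = 145.345 − -151.214 = 296.559°; wrapped into (−180°, 180°]: -63.441°.
θ = atan2( sin Δλ · cos φ₂ , cos φ₁ · sin φ₂ − sin φ₁ · cos φ₂ · cos Δλ )
  = atan2(-0.68867, -0.55438) = -128.834° → normalised to [0°, 360°): 231.166°.

231.2°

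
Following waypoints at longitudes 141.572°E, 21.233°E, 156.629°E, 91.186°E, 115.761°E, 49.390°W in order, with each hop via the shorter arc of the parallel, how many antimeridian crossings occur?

Leg 1: +141.572° → +21.233°, shortest Δλ = -120.339° (west) — does not cross 180°.
Leg 2: +21.233° → +156.629°, shortest Δλ = 135.396° (east) — does not cross 180°.
Leg 3: +156.629° → +91.186°, shortest Δλ = -65.443° (west) — does not cross 180°.
Leg 4: +91.186° → +115.761°, shortest Δλ = 24.575° (east) — does not cross 180°.
Leg 5: +115.761° → -49.390°, shortest Δλ = -165.151° (west) — does not cross 180°.
Total crossings: 0.

0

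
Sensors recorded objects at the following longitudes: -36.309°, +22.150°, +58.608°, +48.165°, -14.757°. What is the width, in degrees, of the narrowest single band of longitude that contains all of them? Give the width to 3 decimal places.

Sort the longitudes: -36.309°, -14.757°, +22.150°, +48.165°, +58.608°.
Eastward gaps between consecutive values (wrapping around): 21.552°, 36.907°, 26.015°, 10.443°, 265.083°.
Largest gap = 265.083° ⇒ minimal covering band is its complement: 360° − 265.083° = 94.917°.
Band runs from -36.309° eastward to +58.608°.

94.917°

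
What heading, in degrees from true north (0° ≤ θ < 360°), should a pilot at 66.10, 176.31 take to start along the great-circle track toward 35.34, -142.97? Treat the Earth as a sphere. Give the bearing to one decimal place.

Δλ = -142.97 − 176.31 = -319.28°; wrapped into (−180°, 180°]: 40.72°.
θ = atan2( sin Δλ · cos φ₂ , cos φ₁ · sin φ₂ − sin φ₁ · cos φ₂ · cos Δλ )
  = atan2(0.53215, -0.33089) = 121.873° → normalised to [0°, 360°): 121.873°.

121.9°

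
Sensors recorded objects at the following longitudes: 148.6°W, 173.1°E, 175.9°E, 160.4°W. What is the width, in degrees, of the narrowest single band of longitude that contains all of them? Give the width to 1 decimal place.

38.3°

Sort the longitudes: -160.4°, -148.6°, +173.1°, +175.9°.
Eastward gaps between consecutive values (wrapping around): 11.8°, 321.7°, 2.8°, 23.7°.
Largest gap = 321.7° ⇒ minimal covering band is its complement: 360° − 321.7° = 38.3°.
Band runs from +173.1° eastward to -148.6°, crossing the antimeridian.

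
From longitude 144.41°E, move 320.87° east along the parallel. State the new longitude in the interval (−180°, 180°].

Start at +144.41°; shift +320.87° → +465.28°.
+465.28° lies outside (−180°, 180°]; subtract 360° → +105.28°.

105.28°E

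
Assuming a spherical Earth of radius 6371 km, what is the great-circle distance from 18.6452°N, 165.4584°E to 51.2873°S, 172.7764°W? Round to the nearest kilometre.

Δλ = -172.7764 − 165.4584 = -338.2348°; wrapped into (−180°, 180°]: 21.7652°.
Δφ = -51.2873 − 18.6452 = -69.9325°.
a = sin²(Δφ/2) + cos φ₁ · cos φ₂ · sin²(Δλ/2) = 0.349559.
c = 2·atan2(√a, √(1−a)) = 1.26518 rad → d = 6371·c ≈ 8060.46 km.

8060 km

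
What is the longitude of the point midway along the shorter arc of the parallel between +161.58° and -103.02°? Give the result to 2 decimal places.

Signed shortest Δλ from +161.58° to -103.02° is +95.40°.
Midpoint longitude = +161.58° + (+95.40°)/2 = +161.58° + 47.70° = +209.28°.
Normalise into (−180°, 180°]: -150.72°.
(The naïve average (+161.58 + -103.02)/2 = 29.28° is on the wrong side of the globe.)

-150.72°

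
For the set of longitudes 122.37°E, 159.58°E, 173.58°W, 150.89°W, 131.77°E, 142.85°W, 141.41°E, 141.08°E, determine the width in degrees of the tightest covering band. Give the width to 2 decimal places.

Sort the longitudes: -173.58°, -150.89°, -142.85°, +122.37°, +131.77°, +141.08°, +141.41°, +159.58°.
Eastward gaps between consecutive values (wrapping around): 22.69°, 8.04°, 265.22°, 9.40°, 9.31°, 0.33°, 18.17°, 26.84°.
Largest gap = 265.22° ⇒ minimal covering band is its complement: 360° − 265.22° = 94.78°.
Band runs from +122.37° eastward to -142.85°, crossing the antimeridian.

94.78°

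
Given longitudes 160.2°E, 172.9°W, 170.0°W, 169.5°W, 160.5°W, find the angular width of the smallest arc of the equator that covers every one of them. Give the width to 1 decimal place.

Sort the longitudes: -172.9°, -170.0°, -169.5°, -160.5°, +160.2°.
Eastward gaps between consecutive values (wrapping around): 2.9°, 0.5°, 9.0°, 320.7°, 26.9°.
Largest gap = 320.7° ⇒ minimal covering band is its complement: 360° − 320.7° = 39.3°.
Band runs from +160.2° eastward to -160.5°, crossing the antimeridian.

39.3°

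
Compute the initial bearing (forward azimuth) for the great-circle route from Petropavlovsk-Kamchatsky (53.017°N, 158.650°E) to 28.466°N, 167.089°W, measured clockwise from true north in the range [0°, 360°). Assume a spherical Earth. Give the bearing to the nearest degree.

121°

Δλ = -167.089 − 158.650 = -325.739°; wrapped into (−180°, 180°]: 34.261°.
θ = atan2( sin Δλ · cos φ₂ , cos φ₁ · sin φ₂ − sin φ₁ · cos φ₂ · cos Δλ )
  = atan2(0.49490, -0.29365) = 120.683° → normalised to [0°, 360°): 120.683°.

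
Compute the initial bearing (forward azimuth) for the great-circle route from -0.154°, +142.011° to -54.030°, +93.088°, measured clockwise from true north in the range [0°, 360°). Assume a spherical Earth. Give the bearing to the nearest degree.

209°

Δλ = 93.088 − 142.011 = -48.923°.
θ = atan2( sin Δλ · cos φ₂ , cos φ₁ · sin φ₂ − sin φ₁ · cos φ₂ · cos Δλ )
  = atan2(-0.44277, -0.80828) = -151.287° → normalised to [0°, 360°): 208.713°.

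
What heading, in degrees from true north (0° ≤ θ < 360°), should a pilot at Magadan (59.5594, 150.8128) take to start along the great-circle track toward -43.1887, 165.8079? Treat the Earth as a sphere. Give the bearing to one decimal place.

Δλ = 165.8079 − 150.8128 = 14.9951°.
θ = atan2( sin Δλ · cos φ₂ , cos φ₁ · sin φ₂ − sin φ₁ · cos φ₂ · cos Δλ )
  = atan2(0.18865, -0.95394) = 168.814° → normalised to [0°, 360°): 168.814°.

168.8°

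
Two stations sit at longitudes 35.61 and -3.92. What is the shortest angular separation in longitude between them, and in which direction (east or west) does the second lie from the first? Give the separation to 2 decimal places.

Raw difference: -3.92 − 35.61 = -39.53°.
Normalise into (−180°, 180°]: -39.53° stays -39.53°.
Negative ⇒ the second point lies to the west; separation 39.53°.

39.53° west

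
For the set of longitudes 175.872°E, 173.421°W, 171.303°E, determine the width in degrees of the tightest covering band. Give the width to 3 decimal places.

Sort the longitudes: -173.421°, +171.303°, +175.872°.
Eastward gaps between consecutive values (wrapping around): 344.724°, 4.569°, 10.707°.
Largest gap = 344.724° ⇒ minimal covering band is its complement: 360° − 344.724° = 15.276°.
Band runs from +171.303° eastward to -173.421°, crossing the antimeridian.

15.276°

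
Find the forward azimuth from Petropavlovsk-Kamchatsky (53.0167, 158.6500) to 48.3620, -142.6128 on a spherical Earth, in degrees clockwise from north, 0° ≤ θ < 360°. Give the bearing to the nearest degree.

73°

Δλ = -142.6128 − 158.6500 = -301.2628°; wrapped into (−180°, 180°]: 58.7372°.
θ = atan2( sin Δλ · cos φ₂ , cos φ₁ · sin φ₂ − sin φ₁ · cos φ₂ · cos Δλ )
  = atan2(0.56795, 0.17416) = 72.952° → normalised to [0°, 360°): 72.952°.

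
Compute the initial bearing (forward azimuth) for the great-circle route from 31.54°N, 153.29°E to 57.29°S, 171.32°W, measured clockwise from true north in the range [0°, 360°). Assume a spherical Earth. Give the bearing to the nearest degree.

162°

Δλ = -171.32 − 153.29 = -324.61°; wrapped into (−180°, 180°]: 35.39°.
θ = atan2( sin Δλ · cos φ₂ , cos φ₁ · sin φ₂ − sin φ₁ · cos φ₂ · cos Δλ )
  = atan2(0.31296, -0.94756) = 161.723° → normalised to [0°, 360°): 161.723°.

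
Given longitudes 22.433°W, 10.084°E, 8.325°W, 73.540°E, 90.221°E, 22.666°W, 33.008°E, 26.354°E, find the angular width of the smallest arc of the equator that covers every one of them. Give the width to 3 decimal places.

Sort the longitudes: -22.666°, -22.433°, -8.325°, +10.084°, +26.354°, +33.008°, +73.540°, +90.221°.
Eastward gaps between consecutive values (wrapping around): 0.233°, 14.108°, 18.409°, 16.270°, 6.654°, 40.532°, 16.681°, 247.113°.
Largest gap = 247.113° ⇒ minimal covering band is its complement: 360° − 247.113° = 112.887°.
Band runs from -22.666° eastward to +90.221°.

112.887°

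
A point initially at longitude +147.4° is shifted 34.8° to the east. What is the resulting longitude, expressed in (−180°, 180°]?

Start at +147.4°; shift +34.8° → +182.2°.
+182.2° lies outside (−180°, 180°]; subtract 360° → -177.8°.

-177.8°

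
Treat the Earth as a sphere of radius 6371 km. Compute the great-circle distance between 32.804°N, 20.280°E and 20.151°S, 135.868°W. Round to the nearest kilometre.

Δλ = -135.868 − 20.280 = -156.148°.
Δφ = -20.151 − 32.804 = -52.955°.
a = sin²(Δφ/2) + cos φ₁ · cos φ₂ · sin²(Δλ/2) = 0.954161.
c = 2·atan2(√a, √(1−a)) = 2.71005 rad → d = 6371·c ≈ 17265.73 km.

17266 km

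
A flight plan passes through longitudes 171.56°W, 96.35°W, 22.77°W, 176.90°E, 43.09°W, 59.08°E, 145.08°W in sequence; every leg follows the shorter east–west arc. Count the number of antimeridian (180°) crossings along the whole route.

Leg 1: -171.56° → -96.35°, shortest Δλ = 75.21° (east) — does not cross 180°.
Leg 2: -96.35° → -22.77°, shortest Δλ = 73.58° (east) — does not cross 180°.
Leg 3: -22.77° → +176.90°, shortest Δλ = -160.33° (west) — crosses 180°.
Leg 4: +176.90° → -43.09°, shortest Δλ = 140.01° (east) — crosses 180°.
Leg 5: -43.09° → +59.08°, shortest Δλ = 102.17° (east) — does not cross 180°.
Leg 6: +59.08° → -145.08°, shortest Δλ = 155.84° (east) — crosses 180°.
Total crossings: 3.

3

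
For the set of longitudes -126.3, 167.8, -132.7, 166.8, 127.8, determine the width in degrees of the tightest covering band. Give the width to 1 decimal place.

105.9°

Sort the longitudes: -132.7°, -126.3°, +127.8°, +166.8°, +167.8°.
Eastward gaps between consecutive values (wrapping around): 6.4°, 254.1°, 39.0°, 1.0°, 59.5°.
Largest gap = 254.1° ⇒ minimal covering band is its complement: 360° − 254.1° = 105.9°.
Band runs from +127.8° eastward to -126.3°, crossing the antimeridian.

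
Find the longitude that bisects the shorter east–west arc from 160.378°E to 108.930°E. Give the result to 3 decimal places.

134.654°E

Signed shortest Δλ from +160.378° to +108.930° is -51.448°.
Midpoint longitude = +160.378° + (-51.448°)/2 = +160.378° − 25.724° = +134.654°.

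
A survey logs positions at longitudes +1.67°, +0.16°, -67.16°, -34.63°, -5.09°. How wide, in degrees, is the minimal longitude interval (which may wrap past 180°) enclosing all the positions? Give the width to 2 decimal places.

68.83°

Sort the longitudes: -67.16°, -34.63°, -5.09°, +0.16°, +1.67°.
Eastward gaps between consecutive values (wrapping around): 32.53°, 29.54°, 5.25°, 1.51°, 291.17°.
Largest gap = 291.17° ⇒ minimal covering band is its complement: 360° − 291.17° = 68.83°.
Band runs from -67.16° eastward to +1.67°.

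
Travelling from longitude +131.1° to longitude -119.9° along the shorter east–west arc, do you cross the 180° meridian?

Yes

Naïve |-119.9 − 131.1| = 251.0° > 180°, so the shorter arc goes the other way round — across 180°.
Signed shortest Δλ = ((-119.9 − 131.1 + 180) mod 360) − 180 = 109.0°.
Going east by 109.0° from +131.1° passes through 180° before reaching -119.9°.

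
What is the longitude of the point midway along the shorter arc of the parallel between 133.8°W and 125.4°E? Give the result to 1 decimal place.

Signed shortest Δλ from -133.8° to +125.4° is -100.8°.
Midpoint longitude = -133.8° + (-100.8°)/2 = -133.8° − 50.4° = -184.2°.
Normalise into (−180°, 180°]: +175.8°.
(The naïve average (-133.8 + +125.4)/2 = -4.2° is on the wrong side of the globe.)

175.8°E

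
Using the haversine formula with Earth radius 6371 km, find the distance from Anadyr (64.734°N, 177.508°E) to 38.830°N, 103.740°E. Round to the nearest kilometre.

Δλ = 103.740 − 177.508 = -73.768°.
Δφ = 38.830 − 64.734 = -25.904°.
a = sin²(Δφ/2) + cos φ₁ · cos φ₂ · sin²(Δλ/2) = 0.170014.
c = 2·atan2(√a, √(1−a)) = 0.85002 rad → d = 6371·c ≈ 5415.45 km.

5415 km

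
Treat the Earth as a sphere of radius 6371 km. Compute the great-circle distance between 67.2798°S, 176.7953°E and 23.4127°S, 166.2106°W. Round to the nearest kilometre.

Δλ = -166.2106 − 176.7953 = -343.0059°; wrapped into (−180°, 180°]: 16.9941°.
Δφ = -23.4127 − -67.2798 = 43.8671°.
a = sin²(Δφ/2) + cos φ₁ · cos φ₂ · sin²(Δλ/2) = 0.147264.
c = 2·atan2(√a, √(1−a)) = 0.78771 rad → d = 6371·c ≈ 5018.48 km.

5018 km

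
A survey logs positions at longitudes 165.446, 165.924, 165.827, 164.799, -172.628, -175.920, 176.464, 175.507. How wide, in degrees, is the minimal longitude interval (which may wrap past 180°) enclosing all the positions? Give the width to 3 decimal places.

Sort the longitudes: -175.920°, -172.628°, +164.799°, +165.446°, +165.827°, +165.924°, +175.507°, +176.464°.
Eastward gaps between consecutive values (wrapping around): 3.292°, 337.427°, 0.647°, 0.381°, 0.097°, 9.583°, 0.957°, 7.616°.
Largest gap = 337.427° ⇒ minimal covering band is its complement: 360° − 337.427° = 22.573°.
Band runs from +164.799° eastward to -172.628°, crossing the antimeridian.

22.573°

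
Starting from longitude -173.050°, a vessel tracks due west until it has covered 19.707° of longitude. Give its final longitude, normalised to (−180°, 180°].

+167.243°

Start at -173.050°; shift −19.707° → -192.757°.
-192.757° lies outside (−180°, 180°]; add 360° → +167.243°.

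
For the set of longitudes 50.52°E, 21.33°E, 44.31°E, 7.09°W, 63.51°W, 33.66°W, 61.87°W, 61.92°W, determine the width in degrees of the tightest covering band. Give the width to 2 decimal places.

114.03°

Sort the longitudes: -63.51°, -61.92°, -61.87°, -33.66°, -7.09°, +21.33°, +44.31°, +50.52°.
Eastward gaps between consecutive values (wrapping around): 1.59°, 0.05°, 28.21°, 26.57°, 28.42°, 22.98°, 6.21°, 245.97°.
Largest gap = 245.97° ⇒ minimal covering band is its complement: 360° − 245.97° = 114.03°.
Band runs from -63.51° eastward to +50.52°.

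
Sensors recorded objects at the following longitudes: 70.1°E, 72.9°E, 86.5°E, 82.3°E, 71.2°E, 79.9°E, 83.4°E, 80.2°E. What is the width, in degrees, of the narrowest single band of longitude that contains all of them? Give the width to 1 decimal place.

Sort the longitudes: +70.1°, +71.2°, +72.9°, +79.9°, +80.2°, +82.3°, +83.4°, +86.5°.
Eastward gaps between consecutive values (wrapping around): 1.1°, 1.7°, 7.0°, 0.3°, 2.1°, 1.1°, 3.1°, 343.6°.
Largest gap = 343.6° ⇒ minimal covering band is its complement: 360° − 343.6° = 16.4°.
Band runs from +70.1° eastward to +86.5°.

16.4°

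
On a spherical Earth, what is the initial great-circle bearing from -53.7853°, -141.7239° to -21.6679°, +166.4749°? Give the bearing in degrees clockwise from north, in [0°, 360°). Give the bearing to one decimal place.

288.6°

Δλ = 166.4749 − -141.7239 = 308.1988°; wrapped into (−180°, 180°]: -51.8012°.
θ = atan2( sin Δλ · cos φ₂ , cos φ₁ · sin φ₂ − sin φ₁ · cos φ₂ · cos Δλ )
  = atan2(-0.73034, 0.24553) = -71.418° → normalised to [0°, 360°): 288.582°.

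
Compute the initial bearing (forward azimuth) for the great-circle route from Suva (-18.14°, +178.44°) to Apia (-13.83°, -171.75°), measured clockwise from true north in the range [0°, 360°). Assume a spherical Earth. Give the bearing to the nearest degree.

Δλ = -171.75 − 178.44 = -350.19°; wrapped into (−180°, 180°]: 9.81°.
θ = atan2( sin Δλ · cos φ₂ , cos φ₁ · sin φ₂ − sin φ₁ · cos φ₂ · cos Δλ )
  = atan2(0.16544, 0.07073) = 66.852° → normalised to [0°, 360°): 66.852°.

67°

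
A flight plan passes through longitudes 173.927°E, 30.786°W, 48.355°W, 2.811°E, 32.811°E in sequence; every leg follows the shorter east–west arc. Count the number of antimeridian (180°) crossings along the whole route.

Leg 1: +173.927° → -30.786°, shortest Δλ = 155.287° (east) — crosses 180°.
Leg 2: -30.786° → -48.355°, shortest Δλ = -17.569° (west) — does not cross 180°.
Leg 3: -48.355° → +2.811°, shortest Δλ = 51.166° (east) — does not cross 180°.
Leg 4: +2.811° → +32.811°, shortest Δλ = 30.0° (east) — does not cross 180°.
Total crossings: 1.

1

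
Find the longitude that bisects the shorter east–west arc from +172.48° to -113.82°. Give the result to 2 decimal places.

-150.67°

Signed shortest Δλ from +172.48° to -113.82° is +73.70°.
Midpoint longitude = +172.48° + (+73.70°)/2 = +172.48° + 36.85° = +209.33°.
Normalise into (−180°, 180°]: -150.67°.
(The naïve average (+172.48 + -113.82)/2 = 29.33° is on the wrong side of the globe.)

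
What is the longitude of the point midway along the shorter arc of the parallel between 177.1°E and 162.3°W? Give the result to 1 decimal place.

172.6°W

Signed shortest Δλ from +177.1° to -162.3° is +20.6°.
Midpoint longitude = +177.1° + (+20.6°)/2 = +177.1° + 10.3° = +187.4°.
Normalise into (−180°, 180°]: -172.6°.
(The naïve average (+177.1 + -162.3)/2 = 7.4° is on the wrong side of the globe.)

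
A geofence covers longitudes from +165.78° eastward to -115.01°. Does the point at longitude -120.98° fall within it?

Band width going east from +165.78° to -115.01°: ((-115.01 − 165.78) mod 360) = 79.21°.
Offset of -120.98° east of the west edge: ((-120.98 − 165.78) mod 360) = 73.24°.
73.24° ≤ 79.21° ⇒ inside.

Yes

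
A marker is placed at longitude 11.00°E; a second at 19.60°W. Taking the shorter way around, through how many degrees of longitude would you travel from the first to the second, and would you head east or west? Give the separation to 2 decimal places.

30.60° west

Raw difference: -19.60 − 11.00 = -30.6°.
Normalise into (−180°, 180°]: -30.6° stays -30.6°.
Negative ⇒ the second point lies to the west; separation 30.60°.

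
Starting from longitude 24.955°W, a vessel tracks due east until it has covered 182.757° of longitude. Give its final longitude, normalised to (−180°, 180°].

157.802°E

Start at -24.955°; shift +182.757° → +157.802°.
+157.802° already lies in (−180°, 180°].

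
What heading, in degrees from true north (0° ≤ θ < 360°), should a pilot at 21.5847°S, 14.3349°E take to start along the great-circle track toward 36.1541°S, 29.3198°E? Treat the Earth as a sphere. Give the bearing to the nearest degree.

141°

Δλ = 29.3198 − 14.3349 = 14.9849°.
θ = atan2( sin Δλ · cos φ₂ , cos φ₁ · sin φ₂ − sin φ₁ · cos φ₂ · cos Δλ )
  = atan2(0.20877, -0.26165) = 141.414° → normalised to [0°, 360°): 141.414°.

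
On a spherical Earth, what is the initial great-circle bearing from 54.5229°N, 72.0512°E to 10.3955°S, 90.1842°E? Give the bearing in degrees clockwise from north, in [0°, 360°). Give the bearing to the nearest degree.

Δλ = 90.1842 − 72.0512 = 18.1330°.
θ = atan2( sin Δλ · cos φ₂ , cos φ₁ · sin φ₂ − sin φ₁ · cos φ₂ · cos Δλ )
  = atan2(0.30612, -0.86593) = 160.531° → normalised to [0°, 360°): 160.531°.

161°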